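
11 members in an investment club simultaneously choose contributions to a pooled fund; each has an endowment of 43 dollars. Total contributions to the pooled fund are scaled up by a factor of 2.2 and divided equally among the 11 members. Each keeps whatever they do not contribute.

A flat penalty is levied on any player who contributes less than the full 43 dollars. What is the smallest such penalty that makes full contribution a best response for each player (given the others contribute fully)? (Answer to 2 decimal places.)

Given the others contribute fully, the best deviation is to contribute 0 (any partial contribution still incurs the fine and gives up units whose private return 0.2000 is below 1).
Deviating from 43 to 0 saves 43 dollars but forfeits the deviator's share of the drop in the pooled fund: 2.2/11 × 43 = 8.60.
So the deviation gain is 43 − 8.60 = 34.40, and the fine must be at least 34.40 dollars to wipe it out.

34.40 dollars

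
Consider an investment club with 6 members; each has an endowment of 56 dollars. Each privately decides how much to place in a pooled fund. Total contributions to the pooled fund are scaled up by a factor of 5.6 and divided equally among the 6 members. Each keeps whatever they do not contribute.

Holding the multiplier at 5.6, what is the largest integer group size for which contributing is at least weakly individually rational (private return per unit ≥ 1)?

5

Private return per unit is 5.6/(group size), which is ≥ 1 whenever the group size is ≤ 5.6.
The largest such integer is 5.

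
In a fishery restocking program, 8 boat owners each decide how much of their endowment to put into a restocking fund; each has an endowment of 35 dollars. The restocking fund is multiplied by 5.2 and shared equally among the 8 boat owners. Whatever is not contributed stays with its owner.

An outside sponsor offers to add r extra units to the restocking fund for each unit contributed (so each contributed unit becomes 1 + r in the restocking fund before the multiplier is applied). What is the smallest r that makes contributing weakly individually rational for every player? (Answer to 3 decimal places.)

With matching at rate r, one contributed unit becomes (1 + r) in the restocking fund and returns 5.2 × (1 + r) / 8 to the contributor.
Setting this equal to 1: 1 + r = 8/5.2 = 1.5385.
So the minimum matching rate is r = 1.5385 − 1 = 0.538.

0.538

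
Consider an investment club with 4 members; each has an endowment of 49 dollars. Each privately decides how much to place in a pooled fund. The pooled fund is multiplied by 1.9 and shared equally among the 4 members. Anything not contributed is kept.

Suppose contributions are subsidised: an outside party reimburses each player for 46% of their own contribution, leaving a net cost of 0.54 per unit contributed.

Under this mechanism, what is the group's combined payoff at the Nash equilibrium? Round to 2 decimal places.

196.00 dollars

The effective private return is (1.9/4) / 0.54 = 0.8796, which is still under 1, so the mechanism doesn't change anyone's dominant strategy: zero contribution.
Everyone keeps their endowment and the group total is 4 × 49 = 196.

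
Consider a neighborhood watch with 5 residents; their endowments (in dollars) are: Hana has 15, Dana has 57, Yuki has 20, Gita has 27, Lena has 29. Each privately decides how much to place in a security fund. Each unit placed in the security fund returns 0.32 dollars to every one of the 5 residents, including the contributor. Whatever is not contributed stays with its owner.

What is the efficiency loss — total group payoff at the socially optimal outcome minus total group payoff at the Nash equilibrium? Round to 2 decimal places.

The private return per contributed unit is 0.32 < 1 for everyone, so the Nash equilibrium is zero contribution and the group total is Σ E_j = 15 + 57 + 20 + 27 + 29 = 148.
Each contributed unit returns 1.600 to the group, so the social optimum is full contribution by everyone: group total = 1.600 × 148 = 236.80.
Efficiency loss = (1.600 − 1) × 148 = 88.80.

88.80 dollars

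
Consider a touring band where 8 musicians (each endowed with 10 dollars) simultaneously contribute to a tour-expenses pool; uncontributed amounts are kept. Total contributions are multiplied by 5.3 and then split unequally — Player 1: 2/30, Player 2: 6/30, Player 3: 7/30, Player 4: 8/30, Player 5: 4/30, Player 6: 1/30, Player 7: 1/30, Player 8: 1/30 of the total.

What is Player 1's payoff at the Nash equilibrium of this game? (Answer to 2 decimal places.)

For player j, contributing a unit is worthwhile iff 5.3 × (j's share) ≥ 1, i.e. iff j's share is at least 0.1887.
Player 2, Player 3 and Player 4 are above the threshold, contributing 10 each; the remaining 5 contribute 0. Total contributed: 30.
Player 1 keeps 10 and receives 5.3 × 30 × 2/30 = 10.60 from the tour-expenses pool, for a payoff of 20.60.

20.60 dollars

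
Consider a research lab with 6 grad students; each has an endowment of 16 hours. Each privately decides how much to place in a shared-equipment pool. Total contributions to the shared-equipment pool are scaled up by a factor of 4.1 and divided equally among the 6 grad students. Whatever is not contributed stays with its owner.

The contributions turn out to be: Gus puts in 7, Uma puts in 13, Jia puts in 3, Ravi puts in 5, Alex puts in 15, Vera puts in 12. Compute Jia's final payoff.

50.58 hours

Total contributed: 7 + 13 + 3 + 5 + 15 + 12 = 55.
Each receives 4.1 × 55 / 6 = 37.58 from the shared-equipment pool.
Jia keeps 16 − 3 = 13, so Jia's payoff is 13 + 37.58 = 50.58.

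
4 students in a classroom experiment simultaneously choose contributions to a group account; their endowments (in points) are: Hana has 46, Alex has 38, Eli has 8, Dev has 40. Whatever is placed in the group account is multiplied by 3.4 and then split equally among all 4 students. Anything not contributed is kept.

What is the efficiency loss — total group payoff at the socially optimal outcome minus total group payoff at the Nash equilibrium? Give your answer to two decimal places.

316.80 points

The private return per contributed unit is 3.4/4 = 0.8500 < 1 for every player regardless of endowment, so the Nash equilibrium is zero contribution and the group total is Σ E_j = 46 + 38 + 8 + 40 = 132.
Each contributed unit returns 3.400 to the group, so the social optimum is full contribution by everyone: group total = 3.400 × 132 = 448.80.
Efficiency loss = (3.400 − 1) × 132 = 316.80.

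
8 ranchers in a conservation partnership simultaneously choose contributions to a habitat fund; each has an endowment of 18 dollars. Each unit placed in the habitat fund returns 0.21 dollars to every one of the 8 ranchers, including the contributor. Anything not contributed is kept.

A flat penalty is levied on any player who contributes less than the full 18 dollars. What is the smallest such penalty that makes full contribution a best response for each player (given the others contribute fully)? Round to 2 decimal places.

14.22 dollars

Given the others contribute fully, the best deviation is to contribute 0 (any partial contribution still incurs the fine and gives up units whose private return 0.21 is below 1).
Deviating from 18 to 0 saves 18 dollars but forfeits the deviator's share of the drop in the habitat fund: 0.21 × 18 = 3.78.
So the deviation gain is 18 − 3.78 = 14.22, and the fine must be at least 14.22 dollars to wipe it out.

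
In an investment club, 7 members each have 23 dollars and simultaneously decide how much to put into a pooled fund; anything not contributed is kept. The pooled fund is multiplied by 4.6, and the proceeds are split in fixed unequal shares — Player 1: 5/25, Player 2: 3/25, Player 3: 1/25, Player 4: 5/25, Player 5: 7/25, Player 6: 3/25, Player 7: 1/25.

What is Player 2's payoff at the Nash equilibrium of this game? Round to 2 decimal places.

35.70 dollars

For player j, contributing a unit is worthwhile iff 4.6 × (j's share) ≥ 1, i.e. iff j's share is at least 0.2174.
Player 5 alone (share 7/25) is above the threshold, contributing 23; the remaining 6 contribute 0. Total contributed: 23.
Player 2 keeps 23 and receives 4.6 × 23 × 3/25 = 12.70 from the pooled fund, for a payoff of 35.70.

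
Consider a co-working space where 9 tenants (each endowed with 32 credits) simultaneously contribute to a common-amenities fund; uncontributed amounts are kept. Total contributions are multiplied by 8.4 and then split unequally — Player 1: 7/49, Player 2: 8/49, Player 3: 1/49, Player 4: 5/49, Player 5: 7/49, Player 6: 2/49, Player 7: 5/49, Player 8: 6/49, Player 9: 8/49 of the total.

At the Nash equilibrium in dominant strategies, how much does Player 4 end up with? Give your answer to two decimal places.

169.14 credits

Player j's private return per contributed unit is 8.4 × (j's share). Contributing is weakly dominant for j when that share is at least 1/8.4 = 0.1190, and contributing 0 is dominant otherwise.
Player 1, Player 2, Player 5, Player 8 and Player 9 clear that bar, contributing 32 each; the remaining 4 contribute 0. Total contributed: 160.
Player 4 keeps 32 and receives 8.4 × 160 × 5/49 = 137.14 from the common-amenities fund, for a payoff of 169.14.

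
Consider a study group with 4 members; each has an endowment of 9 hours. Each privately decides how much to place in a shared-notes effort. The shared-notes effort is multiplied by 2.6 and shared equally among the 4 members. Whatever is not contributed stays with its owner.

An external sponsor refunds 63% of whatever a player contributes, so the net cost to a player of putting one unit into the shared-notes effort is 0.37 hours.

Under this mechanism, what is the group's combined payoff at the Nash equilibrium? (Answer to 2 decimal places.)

116.28 hours

Under the mechanism each unit contributed yields (2.6/4) / 0.37 = 1.7568 back to its contributor per unit of net cost, which exceeds 1, making full contribution the dominant choice for everyone.
At the Nash equilibrium everyone contributes 9. Group total payoff = 4 × (9 × 0.63 + 2.6 × 9) = 116.28.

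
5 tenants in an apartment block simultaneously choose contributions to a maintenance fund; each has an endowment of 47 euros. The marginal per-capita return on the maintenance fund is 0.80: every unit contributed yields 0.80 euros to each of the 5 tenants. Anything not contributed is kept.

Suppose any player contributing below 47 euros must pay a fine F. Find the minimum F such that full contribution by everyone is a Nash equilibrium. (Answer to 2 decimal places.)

Given the others contribute fully, the best deviation is to contribute 0 (any partial contribution still incurs the fine and gives up units whose private return 0.80 is below 1).
Deviating from 47 to 0 saves 47 euros but forfeits the deviator's share of the drop in the maintenance fund: 0.80 × 47 = 37.60.
So the deviation gain is 47 − 37.60 = 9.40, and the fine must be at least 9.40 euros to wipe it out.

9.40 euros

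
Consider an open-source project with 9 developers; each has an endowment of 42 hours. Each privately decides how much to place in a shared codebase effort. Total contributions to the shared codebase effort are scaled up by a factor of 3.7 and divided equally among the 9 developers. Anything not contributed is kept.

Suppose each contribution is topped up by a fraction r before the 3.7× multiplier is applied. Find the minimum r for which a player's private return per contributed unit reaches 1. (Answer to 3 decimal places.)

1.432

With matching at rate r, one contributed unit becomes (1 + r) in the shared codebase effort and returns 3.7 × (1 + r) / 9 to the contributor.
Setting this equal to 1: 1 + r = 9/3.7 = 2.4324.
So the minimum matching rate is r = 2.4324 − 1 = 1.432.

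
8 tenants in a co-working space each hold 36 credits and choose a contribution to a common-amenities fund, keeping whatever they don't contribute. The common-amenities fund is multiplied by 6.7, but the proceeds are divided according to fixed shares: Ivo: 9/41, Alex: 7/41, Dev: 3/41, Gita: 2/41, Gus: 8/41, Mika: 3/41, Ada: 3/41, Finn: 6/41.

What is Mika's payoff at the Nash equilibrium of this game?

For player j, contributing a unit is worthwhile iff 6.7 × (j's share) ≥ 1, i.e. iff j's share is at least 0.1493.
Ivo, Alex and Gus clear that bar, contributing 36 each; the remaining 5 contribute 0. Total contributed: 108.
Mika keeps 36 and receives 6.7 × 108 × 3/41 = 52.95 from the common-amenities fund, for a payoff of 88.95.

88.95 credits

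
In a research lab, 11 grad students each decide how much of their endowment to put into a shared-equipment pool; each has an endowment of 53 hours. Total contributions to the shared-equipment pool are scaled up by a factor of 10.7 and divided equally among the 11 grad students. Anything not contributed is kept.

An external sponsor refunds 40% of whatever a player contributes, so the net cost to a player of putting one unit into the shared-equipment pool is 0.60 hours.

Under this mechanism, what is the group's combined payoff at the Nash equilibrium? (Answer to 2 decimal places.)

Under the mechanism each unit contributed yields (10.7/11) / 0.60 = 1.6212 back to its contributor per unit of net cost, which exceeds 1, making full contribution the dominant choice for everyone.
So the Nash equilibrium is full contribution by all 11; the group earns 11 × (53 × 0.40 + 10.7 × 53) = 6471.30.

6471.30 hours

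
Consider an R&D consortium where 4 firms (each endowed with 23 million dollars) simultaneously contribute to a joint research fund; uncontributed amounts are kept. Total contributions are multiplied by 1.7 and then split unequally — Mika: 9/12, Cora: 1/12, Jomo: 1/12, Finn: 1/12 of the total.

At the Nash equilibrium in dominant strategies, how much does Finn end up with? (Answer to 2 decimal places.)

26.26 million dollars

For player j, contributing a unit is worthwhile iff 1.7 × (j's share) ≥ 1, i.e. iff j's share is at least 0.5882.
The only share above 0.5882 is Mika's 9/12, contributing 23; the remaining 3 contribute 0. Total contributed: 23.
Finn keeps 23 and receives 1.7 × 23 × 1/12 = 3.26 from the joint research fund, for a payoff of 26.26.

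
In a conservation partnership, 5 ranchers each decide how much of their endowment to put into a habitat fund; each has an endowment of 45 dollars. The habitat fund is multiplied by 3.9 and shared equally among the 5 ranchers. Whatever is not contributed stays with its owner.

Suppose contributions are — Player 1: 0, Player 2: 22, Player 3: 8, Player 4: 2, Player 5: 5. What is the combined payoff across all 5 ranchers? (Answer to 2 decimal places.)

Total contributed: 0 + 22 + 8 + 2 + 5 = 37; total kept: 5 × 45 − 37 = 188.
The habitat fund pays out 3.9 × 37 = 144.30 in aggregate.
Group total = 188 + 144.30 = 332.30.

332.30 dollars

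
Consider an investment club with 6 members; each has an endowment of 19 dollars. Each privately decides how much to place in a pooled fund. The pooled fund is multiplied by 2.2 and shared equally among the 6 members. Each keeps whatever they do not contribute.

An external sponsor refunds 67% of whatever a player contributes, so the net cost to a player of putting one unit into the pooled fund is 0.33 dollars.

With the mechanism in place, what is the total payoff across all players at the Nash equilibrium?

Under the mechanism each unit contributed yields (2.2/6) / 0.33 = 1.1111 back to its contributor per unit of net cost, which exceeds 1, making full contribution the dominant choice for everyone.
So the Nash equilibrium is full contribution by all 6; the group earns 6 × (19 × 0.67 + 2.2 × 19) = 327.18.

327.18 dollars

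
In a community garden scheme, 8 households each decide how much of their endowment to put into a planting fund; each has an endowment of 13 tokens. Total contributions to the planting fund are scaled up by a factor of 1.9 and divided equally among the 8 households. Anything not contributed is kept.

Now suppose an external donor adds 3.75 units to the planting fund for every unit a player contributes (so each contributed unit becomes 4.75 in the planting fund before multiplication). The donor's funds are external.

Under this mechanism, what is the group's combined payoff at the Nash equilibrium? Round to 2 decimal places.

With the mechanism, a contributed unit returns 1.9 × 4.75 / 8 = 1.1281 per unit of net cost to the contributor — now above 1 — so contributing fully is weakly dominant for every player.
At the Nash equilibrium everyone contributes 13. Group total payoff = 1.9 × 4.75 × 104 = 938.60.

938.60 tokens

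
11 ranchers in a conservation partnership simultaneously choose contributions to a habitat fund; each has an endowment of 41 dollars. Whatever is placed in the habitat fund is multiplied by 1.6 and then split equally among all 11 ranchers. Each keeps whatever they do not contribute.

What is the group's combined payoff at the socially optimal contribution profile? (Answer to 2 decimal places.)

Each contributed unit returns 1.600 to the group as a whole (0.1455 to each of 11 players), which exceeds 1, so the social optimum is full contribution: group total = 1.600 × 451 = 721.60.

721.60 dollars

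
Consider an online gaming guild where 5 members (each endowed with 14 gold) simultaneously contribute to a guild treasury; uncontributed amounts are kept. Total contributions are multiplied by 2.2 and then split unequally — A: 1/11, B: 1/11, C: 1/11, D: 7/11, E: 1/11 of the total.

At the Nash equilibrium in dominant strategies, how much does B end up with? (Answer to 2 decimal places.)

16.80 gold

A player with share s gets back 2.2·s per unit contributed, so full contribution is dominant for anyone with s > 1/2.2 = 0.4545 and zero contribution is dominant for anyone below.
Only D (7/11) clears that bar, contributing 14; the remaining 4 contribute 0. Total contributed: 14.
B keeps 14 and receives 2.2 × 14 × 1/11 = 2.80 from the guild treasury, for a payoff of 16.80.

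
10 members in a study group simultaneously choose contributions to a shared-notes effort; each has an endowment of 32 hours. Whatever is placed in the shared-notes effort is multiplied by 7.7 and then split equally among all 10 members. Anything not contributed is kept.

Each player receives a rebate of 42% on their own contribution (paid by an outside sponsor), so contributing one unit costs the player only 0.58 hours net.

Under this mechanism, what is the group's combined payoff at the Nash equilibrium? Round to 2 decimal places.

2598.40 hours

With the mechanism, a contributed unit returns (7.7/10) / 0.58 = 1.3276 per unit of net cost to the contributor — now above 1 — so contributing fully is weakly dominant for every player.
So the Nash equilibrium is full contribution by all 10; the group earns 10 × (32 × 0.42 + 7.7 × 32) = 2598.40.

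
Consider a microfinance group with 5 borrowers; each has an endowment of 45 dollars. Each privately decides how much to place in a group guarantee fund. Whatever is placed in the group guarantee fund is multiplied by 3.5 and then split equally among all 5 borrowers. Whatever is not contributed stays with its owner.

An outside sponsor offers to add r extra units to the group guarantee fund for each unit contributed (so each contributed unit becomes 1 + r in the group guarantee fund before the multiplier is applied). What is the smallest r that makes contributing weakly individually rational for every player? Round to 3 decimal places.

0.429

With matching at rate r, one contributed unit becomes (1 + r) in the group guarantee fund and returns 3.5 × (1 + r) / 5 to the contributor.
Setting this equal to 1: 1 + r = 5/3.5 = 1.4286.
So the minimum matching rate is r = 1.4286 − 1 = 0.429.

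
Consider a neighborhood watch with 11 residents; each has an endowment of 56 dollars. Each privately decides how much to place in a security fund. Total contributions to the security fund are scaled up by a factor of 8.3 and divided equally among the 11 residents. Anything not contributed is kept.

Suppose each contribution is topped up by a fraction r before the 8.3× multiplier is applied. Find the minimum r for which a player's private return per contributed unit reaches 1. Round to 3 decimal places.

With matching at rate r, one contributed unit becomes (1 + r) in the security fund and returns 8.3 × (1 + r) / 11 to the contributor.
Setting this equal to 1: 1 + r = 11/8.3 = 1.3253.
So the minimum matching rate is r = 1.3253 − 1 = 0.325.

0.325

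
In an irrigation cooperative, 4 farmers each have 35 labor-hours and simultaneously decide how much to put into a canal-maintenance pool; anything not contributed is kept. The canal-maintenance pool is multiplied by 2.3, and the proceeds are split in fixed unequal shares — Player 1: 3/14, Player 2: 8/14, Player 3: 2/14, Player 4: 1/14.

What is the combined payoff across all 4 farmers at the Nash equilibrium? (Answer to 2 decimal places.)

For player j, contributing a unit is worthwhile iff 2.3 × (j's share) ≥ 1, i.e. iff j's share is at least 0.4348.
Player 2 alone (share 8/14) is above the threshold, contributing 35; the remaining 3 contribute 0. Total contributed: 35.
The canal-maintenance pool pays out 2.3 × 35 = 80.50 in total (split across the unequal shares, but the aggregate is all that matters for the group sum).
The 3 free-riders keep 35 each, adding 105. Group total = 105 + 80.50 = 185.50.

185.50 labor-hours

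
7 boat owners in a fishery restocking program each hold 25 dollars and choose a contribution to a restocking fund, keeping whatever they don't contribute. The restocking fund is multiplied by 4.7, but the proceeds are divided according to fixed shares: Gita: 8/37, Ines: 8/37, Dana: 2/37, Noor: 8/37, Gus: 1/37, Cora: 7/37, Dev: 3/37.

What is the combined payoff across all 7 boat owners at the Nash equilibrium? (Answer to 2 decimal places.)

Player j's private return per contributed unit is 4.7 × (j's share). Contributing is weakly dominant for j when that share is at least 1/4.7 = 0.2128, and contributing 0 is dominant otherwise.
The shares above 0.2128 belong to Gita, Ines and Noor, contributing 25 each; the remaining 4 contribute 0. Total contributed: 75.
The restocking fund pays out 4.7 × 75 = 352.50 in total (split across the unequal shares, but the aggregate is all that matters for the group sum).
The 4 free-riders keep 25 each, adding 100. Group total = 100 + 352.50 = 452.50.

452.50 dollars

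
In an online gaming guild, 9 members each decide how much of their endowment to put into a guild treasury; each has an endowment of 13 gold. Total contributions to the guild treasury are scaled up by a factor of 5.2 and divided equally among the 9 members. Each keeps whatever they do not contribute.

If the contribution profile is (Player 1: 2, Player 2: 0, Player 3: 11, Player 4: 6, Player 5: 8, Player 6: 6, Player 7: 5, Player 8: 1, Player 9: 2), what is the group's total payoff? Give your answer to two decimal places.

Total contributed: 2 + 0 + 11 + 6 + 8 + 6 + 5 + 1 + 2 = 41; total kept: 9 × 13 − 41 = 76.
The guild treasury pays out 5.2 × 41 = 213.20 in aggregate.
Group total = 76 + 213.20 = 289.20.

289.20 gold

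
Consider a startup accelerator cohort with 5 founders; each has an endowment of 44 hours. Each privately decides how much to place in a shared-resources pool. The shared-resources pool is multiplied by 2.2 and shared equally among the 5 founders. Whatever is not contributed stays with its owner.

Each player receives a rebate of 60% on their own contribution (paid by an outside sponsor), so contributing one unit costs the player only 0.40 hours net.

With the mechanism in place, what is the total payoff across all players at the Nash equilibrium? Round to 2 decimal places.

616.00 hours

Under the mechanism each unit contributed yields (2.2/5) / 0.40 = 1.1000 back to its contributor per unit of net cost, which exceeds 1, making full contribution the dominant choice for everyone.
So the Nash equilibrium is full contribution by all 5; the group earns 5 × (44 × 0.60 + 2.2 × 44) = 616.00.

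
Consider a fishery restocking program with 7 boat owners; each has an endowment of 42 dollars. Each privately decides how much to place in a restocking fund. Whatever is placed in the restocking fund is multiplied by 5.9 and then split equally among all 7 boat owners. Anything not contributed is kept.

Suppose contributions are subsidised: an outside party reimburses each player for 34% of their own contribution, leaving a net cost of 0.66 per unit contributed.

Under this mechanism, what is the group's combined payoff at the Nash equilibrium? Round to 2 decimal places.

With the mechanism, a contributed unit returns (5.9/7) / 0.66 = 1.2771 per unit of net cost to the contributor — now above 1 — so contributing fully is weakly dominant for every player.
At the Nash equilibrium everyone contributes 42. Group total payoff = 7 × (42 × 0.34 + 5.9 × 42) = 1834.56.

1834.56 dollars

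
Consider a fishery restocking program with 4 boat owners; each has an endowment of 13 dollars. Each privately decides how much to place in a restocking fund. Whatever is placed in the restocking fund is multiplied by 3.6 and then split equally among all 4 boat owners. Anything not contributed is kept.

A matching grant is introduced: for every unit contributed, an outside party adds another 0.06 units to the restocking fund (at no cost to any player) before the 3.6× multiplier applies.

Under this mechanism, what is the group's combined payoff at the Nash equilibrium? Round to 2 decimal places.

The effective private return is 3.6 × 1.06 / 4 = 0.9540, which is still under 1, so the mechanism doesn't change anyone's dominant strategy: zero contribution.
Everyone keeps their endowment and the group total is 4 × 13 = 52.

52.00 dollars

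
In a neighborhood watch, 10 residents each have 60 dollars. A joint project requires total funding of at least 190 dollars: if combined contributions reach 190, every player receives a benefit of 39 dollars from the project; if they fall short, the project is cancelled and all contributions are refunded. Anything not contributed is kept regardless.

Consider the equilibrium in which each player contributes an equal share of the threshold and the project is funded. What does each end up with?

Equal share of the threshold: 190/10 = 19.
At this profile no one gains by cutting their contribution: any cut drops the total below 190, the project is cancelled, contributions are refunded, and the deviator ends with 60, which is less than 60 − 19 + 39 = 80. Contributing more than 19 just wastes the excess. So contributing exactly 19 is a best response.
Each player's payoff: 60 − 19 + 39 = 80.

80 dollars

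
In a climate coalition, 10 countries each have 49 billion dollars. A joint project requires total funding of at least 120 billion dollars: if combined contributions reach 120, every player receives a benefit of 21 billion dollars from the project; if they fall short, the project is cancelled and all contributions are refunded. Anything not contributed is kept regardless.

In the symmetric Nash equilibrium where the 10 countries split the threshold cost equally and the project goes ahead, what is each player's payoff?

58 billion dollars

Equal share of the threshold: 120/10 = 12.
At this profile no one gains by cutting their contribution: any cut drops the total below 120, the project is cancelled, contributions are refunded, and the deviator ends with 49, which is less than 49 − 12 + 21 = 58. Contributing more than 12 just wastes the excess. So contributing exactly 12 is a best response.
Each player's payoff: 49 − 12 + 21 = 58.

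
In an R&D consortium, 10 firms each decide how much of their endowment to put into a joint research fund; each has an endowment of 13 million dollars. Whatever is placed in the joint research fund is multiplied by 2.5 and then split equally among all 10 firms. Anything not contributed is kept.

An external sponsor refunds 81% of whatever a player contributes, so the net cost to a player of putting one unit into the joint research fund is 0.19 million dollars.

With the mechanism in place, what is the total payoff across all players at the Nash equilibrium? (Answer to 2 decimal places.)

430.30 million dollars

The effective private return per unit is now (2.5/10) / 0.19 = 1.3158 > 1, so every player's dominant strategy flips to full contribution.
At the Nash equilibrium everyone contributes 13. Group total payoff = 10 × (13 × 0.81 + 2.5 × 13) = 430.30.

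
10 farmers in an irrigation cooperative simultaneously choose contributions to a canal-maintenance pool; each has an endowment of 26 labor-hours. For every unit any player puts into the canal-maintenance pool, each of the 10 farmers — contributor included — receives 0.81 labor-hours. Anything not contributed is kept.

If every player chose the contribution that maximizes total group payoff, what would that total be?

2106.00 labor-hours

Each contributed unit returns 8.100 to the group as a whole (0.81 to each of 10 players), which exceeds 1, so the social optimum is full contribution: group total = 8.100 × 260 = 2106.00.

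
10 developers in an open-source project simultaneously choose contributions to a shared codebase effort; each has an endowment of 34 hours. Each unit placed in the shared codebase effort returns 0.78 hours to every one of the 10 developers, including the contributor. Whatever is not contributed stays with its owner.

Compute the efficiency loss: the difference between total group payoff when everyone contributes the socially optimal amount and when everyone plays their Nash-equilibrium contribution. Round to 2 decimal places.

The private return per contributed unit is 0.78 < 1, so contributing 0 is dominant for every player. At the Nash equilibrium everyone keeps their 34, and the group total is 10 × 34 = 340.
Each contributed unit returns 7.800 to the group as a whole (0.78 to each of 10 players), which exceeds 1, so the social optimum is full contribution: group total = 7.800 × 340 = 2652.00.
Efficiency loss = 2652.00 − 340 = 2312.00.

2312.00 hours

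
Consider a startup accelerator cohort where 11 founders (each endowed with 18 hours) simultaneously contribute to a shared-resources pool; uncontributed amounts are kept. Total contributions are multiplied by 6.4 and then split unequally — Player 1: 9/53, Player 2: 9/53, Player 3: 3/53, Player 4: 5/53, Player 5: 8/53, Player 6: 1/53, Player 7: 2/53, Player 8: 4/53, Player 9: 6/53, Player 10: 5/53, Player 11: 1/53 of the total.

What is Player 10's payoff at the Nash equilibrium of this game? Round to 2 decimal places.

39.74 hours

Player j's private return per contributed unit is 6.4 × (j's share). Contributing is weakly dominant for j when that share is at least 1/6.4 = 0.1563, and contributing 0 is dominant otherwise.
The shares above 0.1563 belong to Player 1 and Player 2, contributing 18 each; the remaining 9 contribute 0. Total contributed: 36.
Player 10 keeps 18 and receives 6.4 × 36 × 5/53 = 21.74 from the shared-resources pool, for a payoff of 39.74.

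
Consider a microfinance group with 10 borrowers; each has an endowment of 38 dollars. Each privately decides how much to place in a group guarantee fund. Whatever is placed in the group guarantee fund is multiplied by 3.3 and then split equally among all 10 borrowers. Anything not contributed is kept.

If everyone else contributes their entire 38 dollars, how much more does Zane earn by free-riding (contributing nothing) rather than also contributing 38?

25.46 dollars

Switching from a contribution of 38 to 0 lets Zane keep an extra 38 dollars, but lowers the group guarantee fund by 38, which costs Zane their own share of that drop: 3.3/10 × 38 = 12.54.
Net gain = 38 − 12.54 = 25.46. The private return per contributed unit (0.3300) is below 1, so free-riding is indeed the best response regardless of what the others do.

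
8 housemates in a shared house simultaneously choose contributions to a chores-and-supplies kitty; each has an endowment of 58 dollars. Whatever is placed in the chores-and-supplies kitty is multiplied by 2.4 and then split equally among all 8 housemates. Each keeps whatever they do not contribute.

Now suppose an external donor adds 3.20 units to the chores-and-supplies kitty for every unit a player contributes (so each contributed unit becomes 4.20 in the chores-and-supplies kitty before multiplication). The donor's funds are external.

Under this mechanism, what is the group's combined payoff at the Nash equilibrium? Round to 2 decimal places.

The effective private return per unit is now 2.4 × 4.20 / 8 = 1.2600 > 1, so every player's dominant strategy flips to full contribution.
At the Nash equilibrium everyone contributes 58. Group total payoff = 2.4 × 4.20 × 464 = 4677.12.

4677.12 dollars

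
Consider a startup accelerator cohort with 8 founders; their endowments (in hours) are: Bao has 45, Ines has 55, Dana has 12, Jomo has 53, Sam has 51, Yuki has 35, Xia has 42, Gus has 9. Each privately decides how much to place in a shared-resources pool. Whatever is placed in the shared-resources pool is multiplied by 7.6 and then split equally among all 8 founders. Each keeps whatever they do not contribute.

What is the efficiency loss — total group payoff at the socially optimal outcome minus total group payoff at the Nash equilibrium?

1993.20 hours

The private return per contributed unit is 7.6/8 = 0.9500 < 1 for every player regardless of endowment, so the Nash equilibrium is zero contribution and the group total is Σ E_j = 45 + 55 + 12 + 53 + 51 + 35 + 42 + 9 = 302.
Each contributed unit returns 7.600 to the group, so the social optimum is full contribution by everyone: group total = 7.600 × 302 = 2295.20.
Efficiency loss = (7.600 − 1) × 302 = 1993.20.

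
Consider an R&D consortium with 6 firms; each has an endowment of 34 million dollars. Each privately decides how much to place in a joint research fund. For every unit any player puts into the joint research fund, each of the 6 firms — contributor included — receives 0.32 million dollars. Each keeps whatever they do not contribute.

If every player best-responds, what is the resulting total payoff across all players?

204.00 million dollars

The private return per contributed unit is 0.32 < 1, so contributing 0 is dominant for every player. At the Nash equilibrium everyone keeps their 34, and the group total is 6 × 34 = 204.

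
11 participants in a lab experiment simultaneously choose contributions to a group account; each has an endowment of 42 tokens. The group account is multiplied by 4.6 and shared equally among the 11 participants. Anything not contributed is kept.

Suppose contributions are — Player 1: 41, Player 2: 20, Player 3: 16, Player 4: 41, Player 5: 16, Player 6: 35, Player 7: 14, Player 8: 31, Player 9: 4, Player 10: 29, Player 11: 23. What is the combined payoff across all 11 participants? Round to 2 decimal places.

Total contributed: 41 + 20 + 16 + 41 + 16 + 35 + 14 + 31 + 4 + 29 + 23 = 270; total kept: 11 × 42 − 270 = 192.
The group account pays out 4.6 × 270 = 1242.00 in aggregate.
Group total = 192 + 1242.00 = 1434.00.

1434.00 tokens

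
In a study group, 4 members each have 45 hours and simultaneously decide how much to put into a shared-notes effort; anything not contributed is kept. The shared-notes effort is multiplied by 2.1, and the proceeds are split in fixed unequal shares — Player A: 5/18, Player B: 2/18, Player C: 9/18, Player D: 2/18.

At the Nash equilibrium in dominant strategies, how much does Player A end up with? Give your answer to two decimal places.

A player with share s gets back 2.1·s per unit contributed, so full contribution is dominant for anyone with s > 1/2.1 = 0.4762 and zero contribution is dominant for anyone below.
Player C alone (share 9/18) is above the threshold, contributing 45; the remaining 3 contribute 0. Total contributed: 45.
Player A keeps 45 and receives 2.1 × 45 × 5/18 = 26.25 from the shared-notes effort, for a payoff of 71.25.

71.25 hours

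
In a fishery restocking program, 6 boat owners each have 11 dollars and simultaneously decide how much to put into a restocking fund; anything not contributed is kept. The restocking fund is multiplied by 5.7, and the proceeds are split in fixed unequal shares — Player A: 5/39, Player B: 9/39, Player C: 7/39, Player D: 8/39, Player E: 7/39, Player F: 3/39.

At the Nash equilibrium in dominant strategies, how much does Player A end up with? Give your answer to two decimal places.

A player with share s gets back 5.7·s per unit contributed, so full contribution is dominant for anyone with s > 1/5.7 = 0.1754 and zero contribution is dominant for anyone below.
Player B, Player C, Player D and Player E are above the threshold, contributing 11 each; the remaining 2 contribute 0. Total contributed: 44.
Player A keeps 11 and receives 5.7 × 44 × 5/39 = 32.15 from the restocking fund, for a payoff of 43.15.

43.15 dollars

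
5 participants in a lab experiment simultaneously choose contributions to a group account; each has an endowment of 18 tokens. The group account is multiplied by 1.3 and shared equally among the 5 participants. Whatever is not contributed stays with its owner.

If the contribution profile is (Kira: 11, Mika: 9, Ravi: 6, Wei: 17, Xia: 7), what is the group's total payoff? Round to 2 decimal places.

Total contributed: 11 + 9 + 6 + 17 + 7 = 50; total kept: 5 × 18 − 50 = 40.
The group account pays out 1.3 × 50 = 65.00 in aggregate.
Group total = 40 + 65.00 = 105.00.

105.00 tokens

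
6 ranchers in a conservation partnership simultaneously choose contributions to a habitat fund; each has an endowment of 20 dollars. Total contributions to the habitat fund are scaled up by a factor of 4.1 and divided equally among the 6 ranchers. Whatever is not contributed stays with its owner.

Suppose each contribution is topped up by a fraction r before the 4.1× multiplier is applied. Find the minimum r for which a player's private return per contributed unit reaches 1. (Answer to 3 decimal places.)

With matching at rate r, one contributed unit becomes (1 + r) in the habitat fund and returns 4.1 × (1 + r) / 6 to the contributor.
Setting this equal to 1: 1 + r = 6/4.1 = 1.4634.
So the minimum matching rate is r = 1.4634 − 1 = 0.463.

0.463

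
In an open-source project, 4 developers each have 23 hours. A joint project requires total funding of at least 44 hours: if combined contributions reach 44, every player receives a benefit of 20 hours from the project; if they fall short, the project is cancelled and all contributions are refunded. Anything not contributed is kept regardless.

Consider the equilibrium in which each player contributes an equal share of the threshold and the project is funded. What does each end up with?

Equal share of the threshold: 44/4 = 11.
At this profile no one gains by cutting their contribution: any cut drops the total below 44, the project is cancelled, contributions are refunded, and the deviator ends with 23, which is less than 23 − 11 + 20 = 32. Contributing more than 11 just wastes the excess. So contributing exactly 11 is a best response.
Each player's payoff: 23 − 11 + 20 = 32.

32 hours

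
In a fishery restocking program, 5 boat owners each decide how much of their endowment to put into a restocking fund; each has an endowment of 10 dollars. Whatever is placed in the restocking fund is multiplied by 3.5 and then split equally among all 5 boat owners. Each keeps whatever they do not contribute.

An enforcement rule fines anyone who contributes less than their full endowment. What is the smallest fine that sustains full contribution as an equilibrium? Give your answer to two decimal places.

Given the others contribute fully, the best deviation is to contribute 0 (any partial contribution still incurs the fine and gives up units whose private return 0.7000 is below 1).
Deviating from 10 to 0 saves 10 dollars but forfeits the deviator's share of the drop in the restocking fund: 3.5/5 × 10 = 7.00.
So the deviation gain is 10 − 7.00 = 3.00, and the fine must be at least 3.00 dollars to wipe it out.

3.00 dollars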